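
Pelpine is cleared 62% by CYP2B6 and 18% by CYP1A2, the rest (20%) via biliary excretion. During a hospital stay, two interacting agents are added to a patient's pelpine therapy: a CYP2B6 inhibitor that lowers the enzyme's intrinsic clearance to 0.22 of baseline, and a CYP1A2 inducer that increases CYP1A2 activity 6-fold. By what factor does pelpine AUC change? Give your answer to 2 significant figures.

0.71

The CYP2B6 pathway (62% of clearance) falls to 0.22× activity: 0.62 × 0.22 = 0.1364.
The CYP1A2 pathway (18% of clearance) is boosted to 6× activity: 0.18 × 6 = 1.08.
The remaining 20% of clearance is unaffected.
New clearance relative to baseline: 0.1364 + 1.08 + 0.2 = 1.4164.
Because AUC varies inversely with clearance, the combined effect is 1 / 1.4164 = 0.71.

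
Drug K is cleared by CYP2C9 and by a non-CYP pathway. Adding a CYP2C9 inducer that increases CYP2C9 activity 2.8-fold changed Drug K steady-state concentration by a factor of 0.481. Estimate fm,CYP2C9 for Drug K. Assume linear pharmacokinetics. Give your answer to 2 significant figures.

0.60

Let x = fm,CYP2C9. Because steady-state concentration ∝ 1/CL, relative clearance rose to 1/0.481 = 2.079.
Only the CYP2C9 route changed, so 2.079 = x·2.8 + (1 − x), giving x = 0.60.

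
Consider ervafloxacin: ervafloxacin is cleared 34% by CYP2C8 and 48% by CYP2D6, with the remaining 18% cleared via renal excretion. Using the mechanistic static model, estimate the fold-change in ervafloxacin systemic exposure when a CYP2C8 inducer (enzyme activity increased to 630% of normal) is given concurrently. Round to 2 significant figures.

0.36

The CYP2C8 pathway (34% of clearance) is boosted to 6.3× activity: 0.34 × 6.3 = 2.142.
CYP2D6 (48%) and the residual 18% are unaffected.
Relative clearance = 2.142 + 0.48 + 0.18 = 2.802.
Systemic exposure ratio = CL_old/CL_new = 1 / 2.802 = 0.36.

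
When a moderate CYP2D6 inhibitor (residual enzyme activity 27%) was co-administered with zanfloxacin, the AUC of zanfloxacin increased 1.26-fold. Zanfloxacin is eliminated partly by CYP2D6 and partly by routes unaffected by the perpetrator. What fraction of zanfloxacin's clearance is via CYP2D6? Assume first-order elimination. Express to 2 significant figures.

Let x = fm,CYP2D6. Because AUC ∝ 1/CL, relative clearance fell to 1/1.26 = 0.7937.
Setting x·0.27 + (1 − x) = 0.7937 and solving: x = (0.7937 − 1)/(0.27 − 1) = 0.28.

0.28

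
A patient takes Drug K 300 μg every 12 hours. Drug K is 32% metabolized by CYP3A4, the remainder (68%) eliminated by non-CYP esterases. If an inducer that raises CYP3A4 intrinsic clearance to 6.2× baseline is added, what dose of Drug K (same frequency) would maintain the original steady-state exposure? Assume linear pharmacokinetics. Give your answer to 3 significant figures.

799 μg

The CYP3A4 pathway (32% of clearance) is boosted to 6.2× activity: 0.32 × 6.2 = 1.984.
The remaining 68% of clearance is unaffected.
Relative clearance = 1.984 + 0.68 = 2.664.
Css,avg = (dose rate)/CL, so holding Css fixed requires dose ∝ CL: 300 × 2.664 = 799 μg.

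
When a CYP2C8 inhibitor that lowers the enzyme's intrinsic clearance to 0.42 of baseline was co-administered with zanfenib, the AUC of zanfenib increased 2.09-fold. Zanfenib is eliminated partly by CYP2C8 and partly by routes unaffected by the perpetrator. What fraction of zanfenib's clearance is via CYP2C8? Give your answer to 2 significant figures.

Write x for the fraction cleared via CYP2C8. The observed AUC change means clearance fell to 1/2.09 = 0.4785 of baseline.
Only the CYP2C8 route changed, so 0.4785 = x·0.42 + (1 − x), giving x = 0.90.

0.90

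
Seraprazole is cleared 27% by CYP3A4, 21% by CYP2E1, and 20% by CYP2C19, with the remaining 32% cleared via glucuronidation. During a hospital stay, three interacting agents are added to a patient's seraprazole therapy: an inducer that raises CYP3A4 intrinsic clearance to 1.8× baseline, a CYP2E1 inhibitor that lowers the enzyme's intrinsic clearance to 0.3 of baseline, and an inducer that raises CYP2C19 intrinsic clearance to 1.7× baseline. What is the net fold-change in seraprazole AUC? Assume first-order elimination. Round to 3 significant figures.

0.827

CYP3A4: 0.27 × 1.8 = 0.486
CYP2E1: 0.21 × 0.3 = 0.063
CYP2C19: 0.2 × 1.7 = 0.34
Other: 0.32 (unchanged)
Relative clearance = 0.486 + 0.063 + 0.34 + 0.32 = 1.209.
Because AUC varies inversely with clearance, the combined effect is 1 / 1.209 = 0.827.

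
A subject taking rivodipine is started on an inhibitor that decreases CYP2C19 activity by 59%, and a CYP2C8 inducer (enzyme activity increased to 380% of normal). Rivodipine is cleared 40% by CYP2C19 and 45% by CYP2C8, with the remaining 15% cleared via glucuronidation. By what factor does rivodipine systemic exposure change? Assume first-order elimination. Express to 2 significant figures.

The CYP2C19 pathway (40% of clearance) falls to 0.41× activity: 0.4 × 0.41 = 0.164.
The CYP2C8 pathway (45% of clearance) rises to 3.8× activity: 0.45 × 3.8 = 1.71.
Non-CYP routes (15%) are unchanged.
New clearance relative to baseline: 0.164 + 1.71 + 0.15 = 2.024.
Net systemic exposure ratio = 1 / 2.024 = 0.49.

0.49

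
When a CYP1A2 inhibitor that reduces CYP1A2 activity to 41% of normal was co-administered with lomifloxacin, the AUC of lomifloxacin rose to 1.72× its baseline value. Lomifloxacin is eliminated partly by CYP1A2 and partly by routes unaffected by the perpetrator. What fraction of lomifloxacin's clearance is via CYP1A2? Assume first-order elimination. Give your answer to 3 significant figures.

0.709

Let x = fm,CYP1A2. Because AUC ∝ 1/CL, relative clearance fell to 1/1.72 = 0.5814.
Setting x·0.41 + (1 − x) = 0.5814 and solving: x = (0.5814 − 1)/(0.41 − 1) = 0.709.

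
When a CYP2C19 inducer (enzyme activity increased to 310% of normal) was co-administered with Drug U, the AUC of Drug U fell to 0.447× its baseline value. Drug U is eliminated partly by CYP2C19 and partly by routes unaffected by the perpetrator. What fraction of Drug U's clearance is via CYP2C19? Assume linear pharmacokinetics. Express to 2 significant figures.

Call the CYP2C19 fraction fm. After the interaction, CL_new/CL_old = fm × 3.1 + (1 − fm).
AUC ratio = 1 / (new CL fraction), so new CL fraction = 1 / 0.447 = 2.237.
fm × 3.1 + 1 − fm = 2.237  ⇒  fm × (3.1 − 1) = 1.237  ⇒  fm = 0.59.

0.59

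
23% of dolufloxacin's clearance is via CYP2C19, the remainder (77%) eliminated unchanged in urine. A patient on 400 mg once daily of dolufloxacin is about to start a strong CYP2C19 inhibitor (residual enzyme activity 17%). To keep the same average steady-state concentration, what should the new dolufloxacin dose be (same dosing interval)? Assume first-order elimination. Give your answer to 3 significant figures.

The CYP2C19 pathway (23% of clearance) falls to 0.17× activity: 0.23 × 0.17 = 0.0391.
Non-CYP routes (77%) are unchanged.
New clearance relative to baseline: 0.0391 + 0.77 = 0.8091.
Exposure is unchanged when dose changes in proportion to clearance. New dose = 400 mg × 0.8091 = 324 mg.

324 mg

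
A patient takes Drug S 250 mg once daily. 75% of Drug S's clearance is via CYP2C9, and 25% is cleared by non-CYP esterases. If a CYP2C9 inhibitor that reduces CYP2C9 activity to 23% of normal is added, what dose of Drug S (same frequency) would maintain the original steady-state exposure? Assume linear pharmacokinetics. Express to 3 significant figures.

The CYP2C9 pathway (75% of clearance) falls to 0.23× activity: 0.75 × 0.23 = 0.1725.
The remaining 25% of clearance is unaffected.
CL_new/CL_old = 0.1725 + 0.25 = 0.4225.
To maintain the same steady-state level, dose must scale with clearance: new dose = 250 × 0.4225 = 106 mg.

106 mg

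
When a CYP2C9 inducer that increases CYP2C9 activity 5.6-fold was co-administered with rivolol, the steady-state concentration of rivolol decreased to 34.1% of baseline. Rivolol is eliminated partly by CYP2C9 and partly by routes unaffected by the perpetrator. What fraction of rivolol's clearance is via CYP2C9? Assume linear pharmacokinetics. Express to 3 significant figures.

CL'/CL = 1 / 0.341 = 2.933
5.6·fm + (1 − fm) = 2.933
fm = (2.933 − 1) / (5.6 − 1) = 0.420

0.420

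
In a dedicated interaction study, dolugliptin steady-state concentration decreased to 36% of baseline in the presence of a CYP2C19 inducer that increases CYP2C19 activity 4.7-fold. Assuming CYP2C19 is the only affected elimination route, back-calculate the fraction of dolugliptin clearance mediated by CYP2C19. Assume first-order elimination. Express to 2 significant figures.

0.48

CL'/CL = 1 / 0.360 = 2.778
4.7·fm + (1 − fm) = 2.778
fm = (2.778 − 1) / (4.7 − 1) = 0.48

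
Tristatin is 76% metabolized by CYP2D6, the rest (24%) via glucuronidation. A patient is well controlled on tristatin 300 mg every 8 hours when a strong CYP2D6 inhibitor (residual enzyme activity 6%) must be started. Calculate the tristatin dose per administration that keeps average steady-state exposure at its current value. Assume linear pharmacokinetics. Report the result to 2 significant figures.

86 mg

CYP2D6: 0.76 × 0.06 = 0.0456
Other: 0.24 (unchanged)
Relative clearance = 0.0456 + 0.24 = 0.2856.
Exposure is unchanged when dose changes in proportion to clearance. New dose = 300 mg × 0.2856 = 86 mg.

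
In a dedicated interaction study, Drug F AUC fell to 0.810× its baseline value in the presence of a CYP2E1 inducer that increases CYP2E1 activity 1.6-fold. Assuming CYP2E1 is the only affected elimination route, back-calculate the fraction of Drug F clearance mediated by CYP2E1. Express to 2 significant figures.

0.39

Let x = fm,CYP2E1. Because AUC ∝ 1/CL, relative clearance rose to 1/0.810 = 1.235.
Setting x·1.6 + (1 − x) = 1.235 and solving: x = (1.235 − 1)/(1.6 − 1) = 0.39.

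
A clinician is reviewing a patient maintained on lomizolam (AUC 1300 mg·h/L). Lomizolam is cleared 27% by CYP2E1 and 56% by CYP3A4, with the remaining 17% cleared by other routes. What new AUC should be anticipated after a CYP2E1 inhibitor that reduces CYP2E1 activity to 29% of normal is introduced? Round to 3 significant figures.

1.61 × 10³ mg·h/L

The CYP2E1 pathway (27% of clearance) drops to 0.29× activity: 0.27 × 0.29 = 0.0783.
CYP3A4 (56%) and the residual 17% are unaffected.
New clearance relative to baseline: 0.0783 + 0.56 + 0.17 = 0.8083.
AUC ∝ 1/CL, so new value = 1300 / 0.8083 = 1.61 × 10³ mg·h/L.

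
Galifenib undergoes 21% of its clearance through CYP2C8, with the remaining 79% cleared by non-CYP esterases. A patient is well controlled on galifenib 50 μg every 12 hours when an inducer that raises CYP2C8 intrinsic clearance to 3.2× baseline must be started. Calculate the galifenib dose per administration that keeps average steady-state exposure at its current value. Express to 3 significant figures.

73.1 μg

The CYP2C8 pathway (21% of clearance) is boosted to 3.2× activity: 0.21 × 3.2 = 0.672.
Non-CYP routes (79%) are unchanged.
Relative clearance = 0.672 + 0.79 = 1.462.
Exposure is unchanged when dose changes in proportion to clearance. New dose = 50 μg × 1.462 = 73.1 μg.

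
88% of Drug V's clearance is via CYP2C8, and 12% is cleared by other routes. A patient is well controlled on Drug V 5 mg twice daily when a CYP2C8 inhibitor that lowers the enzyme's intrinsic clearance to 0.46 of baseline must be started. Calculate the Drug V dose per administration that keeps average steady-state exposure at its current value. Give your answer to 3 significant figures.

The CYP2C8 pathway (88% of clearance) is reduced to 0.46× activity: 0.88 × 0.46 = 0.4048.
Non-CYP routes (12%) are unchanged.
CL_new/CL_old = 0.4048 + 0.12 = 0.5248.
To maintain the same steady-state level, dose must scale with clearance: new dose = 5 × 0.5248 = 2.62 mg.

2.62 mg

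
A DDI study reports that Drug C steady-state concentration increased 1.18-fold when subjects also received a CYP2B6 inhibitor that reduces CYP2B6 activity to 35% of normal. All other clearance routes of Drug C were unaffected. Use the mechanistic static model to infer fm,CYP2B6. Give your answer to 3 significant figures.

Let fm be the CYP2B6 fraction. New clearance relative to baseline = fm × 0.35 + (1 − fm).
Steady-state concentration ratio = 1 / (new CL fraction), so new CL fraction = 1 / 1.18 = 0.8475.
fm × 0.35 + 1 − fm = 0.8475  ⇒  fm × (0.35 − 1) = −0.1525  ⇒  fm = 0.235.

0.235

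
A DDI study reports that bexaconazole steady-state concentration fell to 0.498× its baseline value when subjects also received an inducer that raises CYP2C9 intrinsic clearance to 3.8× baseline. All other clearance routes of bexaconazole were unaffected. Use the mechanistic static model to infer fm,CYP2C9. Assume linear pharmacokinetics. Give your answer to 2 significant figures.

0.36

CL'/CL = 1 / 0.498 = 2.008
3.8·fm + (1 − fm) = 2.008
fm = (2.008 − 1) / (3.8 − 1) = 0.36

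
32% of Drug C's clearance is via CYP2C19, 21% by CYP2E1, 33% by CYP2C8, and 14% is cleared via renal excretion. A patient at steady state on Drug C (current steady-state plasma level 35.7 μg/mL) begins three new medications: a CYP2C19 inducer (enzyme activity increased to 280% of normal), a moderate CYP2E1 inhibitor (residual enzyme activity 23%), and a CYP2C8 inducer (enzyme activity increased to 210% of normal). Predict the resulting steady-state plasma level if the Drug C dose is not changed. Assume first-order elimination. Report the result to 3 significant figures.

20.1 μg/mL

The CYP2C19 pathway (32% of clearance) rises to 2.8× activity: 0.32 × 2.8 = 0.896.
The CYP2E1 pathway (21% of clearance) is reduced to 0.23× activity: 0.21 × 0.23 = 0.0483.
The CYP2C8 pathway (33% of clearance) increases to 2.1× activity: 0.33 × 2.1 = 0.693.
The remaining 14% of clearance is unaffected.
CL_new/CL_old = 0.896 + 0.0483 + 0.693 + 0.14 = 1.7773.
New steady-state plasma level = 35.7 / 1.7773 = 20.1 μg/mL (concentration scales inversely with clearance).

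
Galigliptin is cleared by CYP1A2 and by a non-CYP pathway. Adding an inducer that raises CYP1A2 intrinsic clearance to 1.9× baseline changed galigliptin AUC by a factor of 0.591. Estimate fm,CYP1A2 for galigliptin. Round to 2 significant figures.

Call the CYP1A2 fraction fm. After the interaction, CL_new/CL_old = fm × 1.9 + (1 − fm).
AUC ratio = 1 / (new CL fraction), so new CL fraction = 1 / 0.591 = 1.692.
fm × 1.9 + 1 − fm = 1.692  ⇒  fm × (1.9 − 1) = 0.692  ⇒  fm = 0.77.

0.77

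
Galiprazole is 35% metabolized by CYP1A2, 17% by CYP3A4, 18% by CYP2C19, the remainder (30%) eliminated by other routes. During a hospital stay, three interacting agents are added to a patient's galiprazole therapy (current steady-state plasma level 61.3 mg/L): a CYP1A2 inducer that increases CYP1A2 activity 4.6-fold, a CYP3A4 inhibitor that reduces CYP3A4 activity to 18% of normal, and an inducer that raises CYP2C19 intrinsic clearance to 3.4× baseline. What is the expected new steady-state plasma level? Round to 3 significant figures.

The CYP1A2 pathway (35% of clearance) increases to 4.6× activity: 0.35 × 4.6 = 1.61.
The CYP3A4 pathway (17% of clearance) is reduced to 0.18× activity: 0.17 × 0.18 = 0.0306.
The CYP2C19 pathway (18% of clearance) is boosted to 3.4× activity: 0.18 × 3.4 = 0.612.
Non-CYP routes (30%) are unchanged.
Relative clearance = 1.61 + 0.0306 + 0.612 + 0.3 = 2.5526.
New steady-state plasma level = 61.3 / 2.5526 = 24.0 mg/L (concentration scales inversely with clearance).

24.0 mg/L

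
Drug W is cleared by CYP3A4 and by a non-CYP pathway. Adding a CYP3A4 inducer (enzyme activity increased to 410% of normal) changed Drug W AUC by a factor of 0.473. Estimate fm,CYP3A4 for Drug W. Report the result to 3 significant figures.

CL'/CL = 1 / 0.473 = 2.114
4.1·fm + (1 − fm) = 2.114
fm = (2.114 − 1) / (4.1 − 1) = 0.359

0.359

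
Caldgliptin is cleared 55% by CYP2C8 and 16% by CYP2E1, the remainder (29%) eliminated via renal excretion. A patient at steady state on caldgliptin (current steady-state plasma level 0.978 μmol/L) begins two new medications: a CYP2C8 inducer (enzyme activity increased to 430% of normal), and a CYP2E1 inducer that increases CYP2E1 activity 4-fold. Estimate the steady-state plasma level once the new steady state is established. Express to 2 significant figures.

0.30 μmol/L

The CYP2C8 pathway (55% of clearance) is boosted to 4.3× activity: 0.55 × 4.3 = 2.365.
The CYP2E1 pathway (16% of clearance) increases to 4× activity: 0.16 × 4 = 0.64.
The remaining 29% of clearance is unaffected.
CL_new/CL_old = 2.365 + 0.64 + 0.29 = 3.295.
New steady-state plasma level = 0.978 / 3.295 = 0.30 μmol/L (concentration scales inversely with clearance).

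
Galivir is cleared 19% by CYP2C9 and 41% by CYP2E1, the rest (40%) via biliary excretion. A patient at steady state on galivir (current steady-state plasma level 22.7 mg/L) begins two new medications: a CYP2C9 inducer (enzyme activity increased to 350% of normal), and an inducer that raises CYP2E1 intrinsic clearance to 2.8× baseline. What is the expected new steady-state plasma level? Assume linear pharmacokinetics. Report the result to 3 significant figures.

The CYP2C9 pathway (19% of clearance) increases to 3.5× activity: 0.19 × 3.5 = 0.665.
The CYP2E1 pathway (41% of clearance) is boosted to 2.8× activity: 0.41 × 2.8 = 1.148.
The remaining 40% of clearance is unaffected.
Relative clearance = 0.665 + 1.148 + 0.4 = 2.213.
Steady-state plasma level ∝ 1/CL: new value = 22.7 / 2.213 = 10.3 mg/L.

10.3 mg/L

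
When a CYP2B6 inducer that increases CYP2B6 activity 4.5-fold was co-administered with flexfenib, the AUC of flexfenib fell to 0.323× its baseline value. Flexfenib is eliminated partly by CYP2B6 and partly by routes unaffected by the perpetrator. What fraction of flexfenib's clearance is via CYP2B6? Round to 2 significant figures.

Call the CYP2B6 fraction fm. After the interaction, CL_new/CL_old = fm × 4.5 + (1 − fm).
AUC ratio = 1 / (new CL fraction), so new CL fraction = 1 / 0.323 = 3.096.
fm × 4.5 + 1 − fm = 3.096  ⇒  fm × (4.5 − 1) = 2.096  ⇒  fm = 0.60.

0.60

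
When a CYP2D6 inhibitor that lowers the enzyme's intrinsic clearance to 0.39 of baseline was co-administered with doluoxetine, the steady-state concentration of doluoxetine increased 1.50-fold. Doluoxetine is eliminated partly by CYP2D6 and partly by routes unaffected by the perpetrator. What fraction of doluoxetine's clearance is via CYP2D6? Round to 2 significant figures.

0.55

CL'/CL = 1 / 1.50 = 0.6667
0.39·fm + (1 − fm) = 0.6667
fm = (0.6667 − 1) / (0.39 − 1) = 0.55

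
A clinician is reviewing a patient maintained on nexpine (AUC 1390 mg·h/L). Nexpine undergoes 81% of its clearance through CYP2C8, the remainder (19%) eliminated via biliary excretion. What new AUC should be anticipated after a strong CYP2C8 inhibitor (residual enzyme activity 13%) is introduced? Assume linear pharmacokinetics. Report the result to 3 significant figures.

4.71 × 10³ mg·h/L

The CYP2C8 pathway (81% of clearance) is reduced to 0.13× activity: 0.81 × 0.13 = 0.1053.
Non-CYP routes (19%) are unchanged.
New clearance relative to baseline: 0.1053 + 0.19 = 0.2953.
New AUC = baseline ÷ relative clearance = 1390 / 0.2953 = 4.71 × 10³ mg·h/L.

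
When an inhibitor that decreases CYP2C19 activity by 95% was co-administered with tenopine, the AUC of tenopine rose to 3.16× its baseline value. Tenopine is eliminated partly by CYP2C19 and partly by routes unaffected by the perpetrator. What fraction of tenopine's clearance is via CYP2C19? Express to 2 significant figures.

CL'/CL = 1 / 3.16 = 0.3165
0.05·fm + (1 − fm) = 0.3165
fm = (0.3165 − 1) / (0.05 − 1) = 0.72

0.72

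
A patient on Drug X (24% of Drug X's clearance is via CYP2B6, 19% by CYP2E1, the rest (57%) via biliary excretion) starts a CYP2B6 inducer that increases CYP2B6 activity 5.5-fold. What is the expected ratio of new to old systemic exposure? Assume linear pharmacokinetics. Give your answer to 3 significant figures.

CYP2B6: 0.24 × 5.5 = 1.32
CYP2E1: 0.19 (unchanged)
Other: 0.57 (unchanged)
Relative clearance = 1.32 + 0.19 + 0.57 = 2.08.
Systemic exposure ratio = CL_old/CL_new = 1 / 2.08 = 0.481.

0.481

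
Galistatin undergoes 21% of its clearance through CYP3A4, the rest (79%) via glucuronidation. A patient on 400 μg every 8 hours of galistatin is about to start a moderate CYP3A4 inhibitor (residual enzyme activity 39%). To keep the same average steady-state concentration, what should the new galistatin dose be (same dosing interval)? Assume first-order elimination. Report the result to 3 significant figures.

The CYP3A4 pathway (21% of clearance) drops to 0.39× activity: 0.21 × 0.39 = 0.0819.
Non-CYP routes (79%) are unchanged.
CL_new/CL_old = 0.0819 + 0.79 = 0.8719.
Css,avg = (dose rate)/CL, so holding Css fixed requires dose ∝ CL: 400 × 0.8719 = 349 μg.

349 μg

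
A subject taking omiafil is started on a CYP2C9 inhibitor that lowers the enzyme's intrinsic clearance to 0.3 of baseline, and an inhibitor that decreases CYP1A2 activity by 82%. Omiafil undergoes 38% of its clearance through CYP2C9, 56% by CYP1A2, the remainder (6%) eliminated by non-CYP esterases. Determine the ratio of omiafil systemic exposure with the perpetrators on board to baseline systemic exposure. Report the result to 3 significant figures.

The CYP2C9 pathway (38% of clearance) drops to 0.3× activity: 0.38 × 0.3 = 0.114.
The CYP1A2 pathway (56% of clearance) is reduced to 0.18× activity: 0.56 × 0.18 = 0.1008.
Non-CYP routes (6%) are unchanged.
Relative clearance = 0.114 + 0.1008 + 0.06 = 0.2748.
Because systemic exposure varies inversely with clearance, the combined effect is 1 / 0.2748 = 3.64.

3.64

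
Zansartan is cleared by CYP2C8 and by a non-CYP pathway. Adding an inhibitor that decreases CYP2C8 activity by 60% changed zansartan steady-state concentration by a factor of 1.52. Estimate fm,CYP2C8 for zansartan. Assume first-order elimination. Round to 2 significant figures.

Let x = fm,CYP2C8. Because steady-state concentration ∝ 1/CL, relative clearance fell to 1/1.52 = 0.6579.
Only the CYP2C8 route changed, so 0.6579 = x·0.4 + (1 − x), giving x = 0.57.

0.57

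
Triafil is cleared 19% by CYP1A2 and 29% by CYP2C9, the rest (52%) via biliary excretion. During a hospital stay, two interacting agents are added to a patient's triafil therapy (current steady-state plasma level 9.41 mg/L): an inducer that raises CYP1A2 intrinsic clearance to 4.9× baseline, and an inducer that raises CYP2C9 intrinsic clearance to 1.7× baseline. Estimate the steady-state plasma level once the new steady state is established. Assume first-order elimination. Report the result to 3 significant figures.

4.84 mg/L

The CYP1A2 pathway (19% of clearance) increases to 4.9× activity: 0.19 × 4.9 = 0.931.
The CYP2C9 pathway (29% of clearance) rises to 1.7× activity: 0.29 × 1.7 = 0.493.
Non-CYP routes (52%) are unchanged.
CL_new/CL_old = 0.931 + 0.493 + 0.52 = 1.944.
Steady-state plasma level ∝ 1/CL: new value = 9.41 / 1.944 = 4.84 mg/L.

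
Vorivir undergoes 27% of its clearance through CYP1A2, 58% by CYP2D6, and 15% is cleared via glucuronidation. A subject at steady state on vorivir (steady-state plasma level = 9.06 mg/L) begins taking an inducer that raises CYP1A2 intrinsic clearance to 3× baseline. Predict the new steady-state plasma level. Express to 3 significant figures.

5.88 mg/L

The CYP1A2 pathway (27% of clearance) rises to 3× activity: 0.27 × 3 = 0.81.
CYP2D6 (58%) and the residual 15% are unaffected.
New clearance relative to baseline: 0.81 + 0.58 + 0.15 = 1.54.
Steady-state plasma level ∝ 1/CL, so new value = 9.06 / 1.54 = 5.88 mg/L.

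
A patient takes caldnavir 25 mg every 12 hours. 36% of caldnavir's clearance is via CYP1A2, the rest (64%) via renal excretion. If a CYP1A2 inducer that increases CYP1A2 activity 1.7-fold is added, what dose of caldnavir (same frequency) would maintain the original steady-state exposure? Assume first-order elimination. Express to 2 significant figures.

The CYP1A2 pathway (36% of clearance) rises to 1.7× activity: 0.36 × 1.7 = 0.612.
The remaining 64% of clearance is unaffected.
CL_new/CL_old = 0.612 + 0.64 = 1.252.
Exposure is unchanged when dose changes in proportion to clearance. New dose = 25 mg × 1.252 = 31 mg.

31 mg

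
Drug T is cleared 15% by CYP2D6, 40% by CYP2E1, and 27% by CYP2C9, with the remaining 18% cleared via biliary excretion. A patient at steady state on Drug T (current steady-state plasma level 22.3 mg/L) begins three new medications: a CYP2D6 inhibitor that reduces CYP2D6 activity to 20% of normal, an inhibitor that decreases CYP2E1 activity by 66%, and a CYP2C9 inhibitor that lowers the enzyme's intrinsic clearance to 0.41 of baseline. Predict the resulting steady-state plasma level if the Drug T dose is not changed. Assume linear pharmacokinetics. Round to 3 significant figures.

48.8 mg/L

The CYP2D6 pathway (15% of clearance) is reduced to 0.2× activity: 0.15 × 0.2 = 0.03.
The CYP2E1 pathway (40% of clearance) falls to 0.34× activity: 0.4 × 0.34 = 0.136.
The CYP2C9 pathway (27% of clearance) drops to 0.41× activity: 0.27 × 0.41 = 0.1107.
Non-CYP routes (18%) are unchanged.
New clearance relative to baseline: 0.03 + 0.136 + 0.1107 + 0.18 = 0.4567.
Steady-state plasma level ∝ 1/CL: new value = 22.3 / 0.4567 = 48.8 mg/L.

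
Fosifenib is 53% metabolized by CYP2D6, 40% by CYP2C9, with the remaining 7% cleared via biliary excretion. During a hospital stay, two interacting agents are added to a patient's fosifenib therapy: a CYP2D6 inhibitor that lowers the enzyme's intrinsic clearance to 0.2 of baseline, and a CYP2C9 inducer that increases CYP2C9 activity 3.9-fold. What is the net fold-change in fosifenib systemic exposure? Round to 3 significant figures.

The CYP2D6 pathway (53% of clearance) drops to 0.2× activity: 0.53 × 0.2 = 0.106.
The CYP2C9 pathway (40% of clearance) increases to 3.9× activity: 0.4 × 3.9 = 1.56.
The remaining 7% of clearance is unaffected.
CL_new/CL_old = 0.106 + 1.56 + 0.07 = 1.736.
Because systemic exposure varies inversely with clearance, the combined effect is 1 / 1.736 = 0.576.

0.576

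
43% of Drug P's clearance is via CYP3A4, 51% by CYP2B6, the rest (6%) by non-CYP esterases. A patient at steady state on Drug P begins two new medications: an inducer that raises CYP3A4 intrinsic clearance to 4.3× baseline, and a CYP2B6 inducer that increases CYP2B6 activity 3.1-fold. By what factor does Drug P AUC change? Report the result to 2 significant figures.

The CYP3A4 pathway (43% of clearance) increases to 4.3× activity: 0.43 × 4.3 = 1.849.
The CYP2B6 pathway (51% of clearance) increases to 3.1× activity: 0.51 × 3.1 = 1.581.
Non-CYP routes (6%) are unchanged.
New clearance relative to baseline: 1.849 + 1.581 + 0.06 = 3.49.
AUC ∝ 1/CL: fold-change = 1 / 3.49 = 0.29.

0.29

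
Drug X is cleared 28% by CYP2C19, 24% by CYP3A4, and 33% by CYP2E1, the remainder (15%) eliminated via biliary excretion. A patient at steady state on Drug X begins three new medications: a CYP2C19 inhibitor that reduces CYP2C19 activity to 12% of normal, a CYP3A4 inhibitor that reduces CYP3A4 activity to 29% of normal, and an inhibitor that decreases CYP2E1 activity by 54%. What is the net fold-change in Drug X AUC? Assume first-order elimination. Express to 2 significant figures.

The CYP2C19 pathway (28% of clearance) drops to 0.12× activity: 0.28 × 0.12 = 0.0336.
The CYP3A4 pathway (24% of clearance) is reduced to 0.29× activity: 0.24 × 0.29 = 0.0696.
The CYP2E1 pathway (33% of clearance) drops to 0.46× activity: 0.33 × 0.46 = 0.1518.
Non-CYP routes (15%) are unchanged.
New clearance relative to baseline: 0.0336 + 0.0696 + 0.1518 + 0.15 = 0.405.
AUC ∝ 1/CL: fold-change = 1 / 0.405 = 2.5.

2.5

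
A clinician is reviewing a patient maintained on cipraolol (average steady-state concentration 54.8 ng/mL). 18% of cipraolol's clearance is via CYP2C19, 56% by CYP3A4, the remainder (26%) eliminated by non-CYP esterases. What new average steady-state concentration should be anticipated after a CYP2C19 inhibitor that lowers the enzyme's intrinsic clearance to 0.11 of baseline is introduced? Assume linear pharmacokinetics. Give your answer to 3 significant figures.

CYP2C19: 0.18 × 0.11 = 0.0198
CYP3A4: 0.56 (unchanged)
Other: 0.26 (unchanged)
Relative clearance = 0.0198 + 0.56 + 0.26 = 0.8398.
With dosing unchanged, average steady-state concentration scales as 1/CL: 54.8 / 0.8398 = 65.3 ng/mL.

65.3 ng/mL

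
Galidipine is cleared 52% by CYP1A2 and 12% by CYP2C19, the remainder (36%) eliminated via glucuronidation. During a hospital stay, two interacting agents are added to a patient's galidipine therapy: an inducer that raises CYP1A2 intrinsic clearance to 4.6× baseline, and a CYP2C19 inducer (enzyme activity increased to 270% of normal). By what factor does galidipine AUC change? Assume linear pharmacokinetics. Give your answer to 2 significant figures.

The CYP1A2 pathway (52% of clearance) increases to 4.6× activity: 0.52 × 4.6 = 2.392.
The CYP2C19 pathway (12% of clearance) rises to 2.7× activity: 0.12 × 2.7 = 0.324.
The remaining 36% of clearance is unaffected.
New clearance relative to baseline: 2.392 + 0.324 + 0.36 = 3.076.
Net AUC ratio = 1 / 3.076 = 0.33.

0.33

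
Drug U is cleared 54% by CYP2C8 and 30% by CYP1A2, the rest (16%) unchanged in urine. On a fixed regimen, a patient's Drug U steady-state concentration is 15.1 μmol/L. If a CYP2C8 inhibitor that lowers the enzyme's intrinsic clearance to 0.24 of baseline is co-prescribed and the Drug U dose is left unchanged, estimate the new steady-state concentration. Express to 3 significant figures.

The CYP2C8 pathway (54% of clearance) falls to 0.24× activity: 0.54 × 0.24 = 0.1296.
CYP1A2 (30%) and the residual 16% are unaffected.
Relative clearance = 0.1296 + 0.3 + 0.16 = 0.5896.
New steady-state concentration = baseline ÷ relative clearance = 15.1 / 0.5896 = 25.6 μmol/L.

25.6 μmol/L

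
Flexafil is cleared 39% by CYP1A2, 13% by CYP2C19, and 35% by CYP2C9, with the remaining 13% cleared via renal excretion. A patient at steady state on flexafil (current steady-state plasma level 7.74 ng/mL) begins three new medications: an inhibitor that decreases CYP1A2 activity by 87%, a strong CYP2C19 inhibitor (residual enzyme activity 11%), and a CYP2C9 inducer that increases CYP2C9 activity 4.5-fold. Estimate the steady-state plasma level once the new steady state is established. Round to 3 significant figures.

4.37 ng/mL

The CYP1A2 pathway (39% of clearance) is reduced to 0.13× activity: 0.39 × 0.13 = 0.0507.
The CYP2C19 pathway (13% of clearance) is reduced to 0.11× activity: 0.13 × 0.11 = 0.0143.
The CYP2C9 pathway (35% of clearance) is boosted to 4.5× activity: 0.35 × 4.5 = 1.575.
Non-CYP routes (13%) are unchanged.
CL_new/CL_old = 0.0507 + 0.0143 + 1.575 + 0.13 = 1.77.
New steady-state plasma level = 7.74 / 1.77 = 4.37 ng/mL (concentration scales inversely with clearance).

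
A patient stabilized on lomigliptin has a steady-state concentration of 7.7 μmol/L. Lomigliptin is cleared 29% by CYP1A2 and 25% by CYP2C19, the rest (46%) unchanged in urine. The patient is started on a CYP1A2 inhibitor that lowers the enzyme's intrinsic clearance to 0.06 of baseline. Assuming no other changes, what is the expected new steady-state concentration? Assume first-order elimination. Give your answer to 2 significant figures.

11 μmol/L

The CYP1A2 pathway (29% of clearance) is reduced to 0.06× activity: 0.29 × 0.06 = 0.0174.
CYP2C19 (25%) and the residual 46% are unaffected.
CL_new/CL_old = 0.0174 + 0.25 + 0.46 = 0.7274.
New steady-state concentration = baseline ÷ relative clearance = 7.7 / 0.7274 = 11 μmol/L.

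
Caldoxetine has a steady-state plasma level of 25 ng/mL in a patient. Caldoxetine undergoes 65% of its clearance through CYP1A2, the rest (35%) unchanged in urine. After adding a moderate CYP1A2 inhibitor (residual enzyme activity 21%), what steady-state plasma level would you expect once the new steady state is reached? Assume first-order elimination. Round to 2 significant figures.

The CYP1A2 pathway (65% of clearance) drops to 0.21× activity: 0.65 × 0.21 = 0.1365.
Non-CYP routes (35%) are unchanged.
New clearance relative to baseline: 0.1365 + 0.35 = 0.4865.
With dosing unchanged, steady-state plasma level scales as 1/CL: 25 / 0.4865 = 51 ng/mL.

51 ng/mL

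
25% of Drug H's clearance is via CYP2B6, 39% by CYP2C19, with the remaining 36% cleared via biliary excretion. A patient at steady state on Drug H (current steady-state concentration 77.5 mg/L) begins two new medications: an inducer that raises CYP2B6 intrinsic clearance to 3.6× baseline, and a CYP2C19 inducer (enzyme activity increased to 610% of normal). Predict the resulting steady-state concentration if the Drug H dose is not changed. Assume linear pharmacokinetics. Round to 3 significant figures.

The CYP2B6 pathway (25% of clearance) increases to 3.6× activity: 0.25 × 3.6 = 0.9.
The CYP2C19 pathway (39% of clearance) increases to 6.1× activity: 0.39 × 6.1 = 2.379.
Non-CYP routes (36%) are unchanged.
Relative clearance = 0.9 + 2.379 + 0.36 = 3.639.
Steady-state concentration ∝ 1/CL: new value = 77.5 / 3.639 = 21.3 mg/L.

21.3 mg/L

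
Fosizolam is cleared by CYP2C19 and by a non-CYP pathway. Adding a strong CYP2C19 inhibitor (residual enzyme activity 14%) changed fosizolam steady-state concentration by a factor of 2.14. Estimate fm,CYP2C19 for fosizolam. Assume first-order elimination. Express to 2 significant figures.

CL'/CL = 1 / 2.14 = 0.4673
0.14·fm + (1 − fm) = 0.4673
fm = (0.4673 − 1) / (0.14 − 1) = 0.62

0.62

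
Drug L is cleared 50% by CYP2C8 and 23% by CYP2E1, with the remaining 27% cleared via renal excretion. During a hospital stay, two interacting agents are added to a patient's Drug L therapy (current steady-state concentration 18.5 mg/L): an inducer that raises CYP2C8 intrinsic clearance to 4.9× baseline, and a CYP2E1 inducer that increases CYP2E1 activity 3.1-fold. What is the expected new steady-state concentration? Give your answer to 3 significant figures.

CYP2C8: 0.5 × 4.9 = 2.45
CYP2E1: 0.23 × 3.1 = 0.713
Other: 0.27 (unchanged)
CL_new/CL_old = 2.45 + 0.713 + 0.27 = 3.433.
New steady-state concentration = 18.5 / 3.433 = 5.39 mg/L (concentration scales inversely with clearance).

5.39 mg/L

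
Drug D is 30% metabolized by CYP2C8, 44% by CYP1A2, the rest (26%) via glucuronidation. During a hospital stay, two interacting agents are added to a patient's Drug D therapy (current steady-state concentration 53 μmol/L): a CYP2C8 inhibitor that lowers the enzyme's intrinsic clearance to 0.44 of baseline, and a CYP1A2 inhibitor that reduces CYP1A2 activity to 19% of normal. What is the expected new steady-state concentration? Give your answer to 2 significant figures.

The CYP2C8 pathway (30% of clearance) is reduced to 0.44× activity: 0.3 × 0.44 = 0.132.
The CYP1A2 pathway (44% of clearance) drops to 0.19× activity: 0.44 × 0.19 = 0.0836.
The remaining 26% of clearance is unaffected.
Relative clearance = 0.132 + 0.0836 + 0.26 = 0.4756.
Steady-state concentration ∝ 1/CL: new value = 53 / 0.4756 = 1.1 × 10² μmol/L.

1.1 × 10² μmol/L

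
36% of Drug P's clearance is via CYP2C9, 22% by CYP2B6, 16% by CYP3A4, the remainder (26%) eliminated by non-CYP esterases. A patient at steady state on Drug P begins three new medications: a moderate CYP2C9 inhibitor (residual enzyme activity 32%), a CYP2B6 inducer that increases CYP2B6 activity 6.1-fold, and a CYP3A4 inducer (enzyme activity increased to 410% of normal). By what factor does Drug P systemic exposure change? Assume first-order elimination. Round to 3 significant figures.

The CYP2C9 pathway (36% of clearance) drops to 0.32× activity: 0.36 × 0.32 = 0.1152.
The CYP2B6 pathway (22% of clearance) increases to 6.1× activity: 0.22 × 6.1 = 1.342.
The CYP3A4 pathway (16% of clearance) is boosted to 4.1× activity: 0.16 × 4.1 = 0.656.
Non-CYP routes (26%) are unchanged.
Relative clearance = 0.1152 + 1.342 + 0.656 + 0.26 = 2.3732.
Systemic exposure ∝ 1/CL: fold-change = 1 / 2.3732 = 0.421.

0.421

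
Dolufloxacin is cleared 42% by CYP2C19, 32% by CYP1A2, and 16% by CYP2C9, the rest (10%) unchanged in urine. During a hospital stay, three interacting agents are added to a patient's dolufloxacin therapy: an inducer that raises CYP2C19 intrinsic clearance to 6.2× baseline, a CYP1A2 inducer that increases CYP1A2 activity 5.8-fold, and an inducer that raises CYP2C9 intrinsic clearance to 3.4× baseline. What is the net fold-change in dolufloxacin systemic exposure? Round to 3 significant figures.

0.196

CYP2C19: 0.42 × 6.2 = 2.604
CYP1A2: 0.32 × 5.8 = 1.856
CYP2C9: 0.16 × 3.4 = 0.544
Other: 0.1 (unchanged)
Relative clearance = 2.604 + 1.856 + 0.544 + 0.1 = 5.104.
Net systemic exposure ratio = 1 / 5.104 = 0.196.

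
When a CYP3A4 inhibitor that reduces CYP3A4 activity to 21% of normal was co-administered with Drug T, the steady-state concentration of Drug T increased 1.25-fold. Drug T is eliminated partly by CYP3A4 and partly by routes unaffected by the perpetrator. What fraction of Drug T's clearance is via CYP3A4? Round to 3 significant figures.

0.253

Let x = fm,CYP3A4. Because steady-state concentration ∝ 1/CL, relative clearance fell to 1/1.25 = 0.8.
Setting x·0.21 + (1 − x) = 0.8 and solving: x = (0.8 − 1)/(0.21 − 1) = 0.253.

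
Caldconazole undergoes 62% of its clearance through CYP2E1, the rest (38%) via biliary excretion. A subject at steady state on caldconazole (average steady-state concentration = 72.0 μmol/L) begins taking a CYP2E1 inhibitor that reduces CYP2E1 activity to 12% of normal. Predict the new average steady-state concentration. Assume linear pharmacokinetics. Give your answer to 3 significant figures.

The CYP2E1 pathway (62% of clearance) falls to 0.12× activity: 0.62 × 0.12 = 0.0744.
Non-CYP routes (38%) are unchanged.
CL_new/CL_old = 0.0744 + 0.38 = 0.4544.
Average steady-state concentration ∝ 1/CL, so new value = 72.0 / 0.4544 = 158 μmol/L.

158 μmol/L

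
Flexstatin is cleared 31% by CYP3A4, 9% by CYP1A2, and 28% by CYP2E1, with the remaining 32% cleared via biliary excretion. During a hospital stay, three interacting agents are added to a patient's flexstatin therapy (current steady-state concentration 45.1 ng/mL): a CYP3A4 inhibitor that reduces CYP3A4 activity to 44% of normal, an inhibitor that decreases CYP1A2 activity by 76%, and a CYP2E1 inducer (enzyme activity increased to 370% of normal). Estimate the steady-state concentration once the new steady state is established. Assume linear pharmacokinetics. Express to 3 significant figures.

29.8 ng/mL

CYP3A4: 0.31 × 0.44 = 0.1364
CYP1A2: 0.09 × 0.24 = 0.0216
CYP2E1: 0.28 × 3.7 = 1.036
Other: 0.32 (unchanged)
New clearance relative to baseline: 0.1364 + 0.0216 + 1.036 + 0.32 = 1.514.
Steady-state concentration ∝ 1/CL: new value = 45.1 / 1.514 = 29.8 ng/mL.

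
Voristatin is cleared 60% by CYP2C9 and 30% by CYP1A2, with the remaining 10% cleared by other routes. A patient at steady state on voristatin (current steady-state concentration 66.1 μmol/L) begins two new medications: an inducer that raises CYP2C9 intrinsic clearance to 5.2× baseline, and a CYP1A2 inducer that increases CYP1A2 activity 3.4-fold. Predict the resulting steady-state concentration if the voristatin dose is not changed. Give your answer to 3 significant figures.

The CYP2C9 pathway (60% of clearance) rises to 5.2× activity: 0.6 × 5.2 = 3.12.
The CYP1A2 pathway (30% of clearance) is boosted to 3.4× activity: 0.3 × 3.4 = 1.02.
Non-CYP routes (10%) are unchanged.
CL_new/CL_old = 3.12 + 1.02 + 0.1 = 4.24.
Steady-state concentration ∝ 1/CL: new value = 66.1 / 4.24 = 15.6 μmol/L.

15.6 μmol/L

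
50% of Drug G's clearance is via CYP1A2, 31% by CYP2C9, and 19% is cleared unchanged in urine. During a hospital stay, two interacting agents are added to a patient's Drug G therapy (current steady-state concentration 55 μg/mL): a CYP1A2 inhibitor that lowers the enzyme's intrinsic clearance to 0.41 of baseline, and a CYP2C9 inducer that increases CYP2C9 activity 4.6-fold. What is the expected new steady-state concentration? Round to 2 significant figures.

The CYP1A2 pathway (50% of clearance) drops to 0.41× activity: 0.5 × 0.41 = 0.205.
The CYP2C9 pathway (31% of clearance) is boosted to 4.6× activity: 0.31 × 4.6 = 1.426.
The remaining 19% of clearance is unaffected.
Relative clearance = 0.205 + 1.426 + 0.19 = 1.821.
Dividing the baseline by the relative clearance: 55 / 1.821 = 30 μg/mL.

30 μg/mL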